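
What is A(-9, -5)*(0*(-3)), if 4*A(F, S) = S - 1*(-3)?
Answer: 0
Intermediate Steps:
A(F, S) = ¾ + S/4 (A(F, S) = (S - 1*(-3))/4 = (S + 3)/4 = (3 + S)/4 = ¾ + S/4)
A(-9, -5)*(0*(-3)) = (¾ + (¼)*(-5))*(0*(-3)) = (¾ - 5/4)*0 = -½*0 = 0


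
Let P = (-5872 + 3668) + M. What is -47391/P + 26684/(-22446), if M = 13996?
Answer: -689198057/132341616 ≈ -5.2077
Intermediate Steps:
P = 11792 (P = (-5872 + 3668) + 13996 = -2204 + 13996 = 11792)
-47391/P + 26684/(-22446) = -47391/11792 + 26684/(-22446) = -47391*1/11792 + 26684*(-1/22446) = -47391/11792 - 13342/11223 = -689198057/132341616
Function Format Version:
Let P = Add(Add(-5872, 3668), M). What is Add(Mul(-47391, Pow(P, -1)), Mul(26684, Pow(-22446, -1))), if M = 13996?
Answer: Rational(-689198057, 132341616) ≈ -5.2077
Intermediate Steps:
P = 11792 (P = Add(Add(-5872, 3668), 13996) = Add(-2204, 13996) = 11792)
Add(Mul(-47391, Pow(P, -1)), Mul(26684, Pow(-22446, -1))) = Add(Mul(-47391, Pow(11792, -1)), Mul(26684, Pow(-22446, -1))) = Add(Mul(-47391, Rational(1, 11792)), Mul(26684, Rational(-1, 22446))) = Add(Rational(-47391, 11792), Rational(-13342, 11223)) = Rational(-689198057, 132341616)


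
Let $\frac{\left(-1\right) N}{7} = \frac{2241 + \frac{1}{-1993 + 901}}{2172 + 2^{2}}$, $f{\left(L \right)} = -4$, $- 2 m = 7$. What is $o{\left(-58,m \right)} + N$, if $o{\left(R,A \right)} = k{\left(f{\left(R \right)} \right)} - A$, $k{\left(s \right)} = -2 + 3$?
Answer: $- \frac{919619}{339456} \approx -2.7091$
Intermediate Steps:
$m = - \frac{7}{2}$ ($m = \left(- \frac{1}{2}\right) 7 = - \frac{7}{2} \approx -3.5$)
$k{\left(s \right)} = 1$
$o{\left(R,A \right)} = 1 - A$
$N = - \frac{2447171}{339456}$ ($N = - 7 \frac{2241 + \frac{1}{-1993 + 901}}{2172 + 2^{2}} = - 7 \frac{2241 + \frac{1}{-1092}}{2172 + 4} = - 7 \frac{2241 - \frac{1}{1092}}{2176} = - 7 \cdot \frac{2447171}{1092} \cdot \frac{1}{2176} = \left(-7\right) \frac{2447171}{2376192} = - \frac{2447171}{339456} \approx -7.2091$)
$o{\left(-58,m \right)} + N = \left(1 - - \frac{7}{2}\right) - \frac{2447171}{339456} = \left(1 + \frac{7}{2}\right) - \frac{2447171}{339456} = \frac{9}{2} - \frac{2447171}{339456} = - \frac{919619}{339456}$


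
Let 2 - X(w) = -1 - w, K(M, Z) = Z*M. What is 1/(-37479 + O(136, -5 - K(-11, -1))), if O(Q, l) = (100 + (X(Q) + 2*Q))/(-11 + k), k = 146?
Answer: -135/5059154 ≈ -2.6684e-5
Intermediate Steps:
K(M, Z) = M*Z
X(w) = 3 + w (X(w) = 2 - (-1 - w) = 2 + (1 + w) = 3 + w)
O(Q, l) = 103/135 + Q/45 (O(Q, l) = (100 + ((3 + Q) + 2*Q))/(-11 + 146) = (100 + (3 + 3*Q))/135 = (103 + 3*Q)*(1/135) = 103/135 + Q/45)
1/(-37479 + O(136, -5 - K(-11, -1))) = 1/(-37479 + (103/135 + (1/45)*136)) = 1/(-37479 + (103/135 + 136/45)) = 1/(-37479 + 511/135) = 1/(-5059154/135) = -135/5059154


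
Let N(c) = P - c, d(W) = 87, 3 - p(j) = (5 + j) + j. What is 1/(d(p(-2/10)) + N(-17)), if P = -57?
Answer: 1/47 ≈ 0.021277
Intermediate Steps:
p(j) = -2 - 2*j (p(j) = 3 - ((5 + j) + j) = 3 - (5 + 2*j) = 3 + (-5 - 2*j) = -2 - 2*j)
N(c) = -57 - c
1/(d(p(-2/10)) + N(-17)) = 1/(87 + (-57 - 1*(-17))) = 1/(87 + (-57 + 17)) = 1/(87 - 40) = 1/47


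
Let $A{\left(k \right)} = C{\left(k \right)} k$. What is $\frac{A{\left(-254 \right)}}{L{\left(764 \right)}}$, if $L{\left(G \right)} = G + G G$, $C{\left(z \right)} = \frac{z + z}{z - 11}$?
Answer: $- \frac{32258}{38720475} \approx -0.0008331$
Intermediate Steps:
$C{\left(z \right)} = \frac{2 z}{-11 + z}$
$A{\left(k \right)} = \frac{2 k^{2}}{-11 + k}$ ($A{\left(k \right)} = \frac{2 k}{-11 + k} k = \frac{2 k^{2}}{-11 + k}$)
$L{\left(G \right)} = G + G^{2}$
$\frac{A{\left(-254 \right)}}{L{\left(764 \right)}} = \frac{2 \left(-254\right)^{2} \frac{1}{-11 - 254}}{764 \left(1 + 764\right)} = \frac{2 \cdot 64516 \frac{1}{-265}}{764 \cdot 765} = \frac{2 \cdot 64516 \left(- \frac{1}{265}\right)}{584460} = \left(- \frac{129032}{265}\right) \frac{1}{584460} = - \frac{32258}{38720475}$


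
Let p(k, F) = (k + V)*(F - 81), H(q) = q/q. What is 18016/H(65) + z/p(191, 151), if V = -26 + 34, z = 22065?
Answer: 50196989/2786 ≈ 18018.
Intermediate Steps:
H(q) = 1
V = 8
p(k, F) = (-81 + F)*(8 + k) (p(k, F) = (k + 8)*(F - 81) = (8 + k)*(-81 + F) = (-81 + F)*(8 + k))
18016/H(65) + z/p(191, 151) = 18016/1 + 22065/(-648 - 81*191 + 8*151 + 151*191) = 18016*1 + 22065/(-648 - 15471 + 1208 + 28841) = 18016 + 22065/13930 = 18016 + 22065*(1/13930) = 18016 + 4413/2786 = 50196989/2786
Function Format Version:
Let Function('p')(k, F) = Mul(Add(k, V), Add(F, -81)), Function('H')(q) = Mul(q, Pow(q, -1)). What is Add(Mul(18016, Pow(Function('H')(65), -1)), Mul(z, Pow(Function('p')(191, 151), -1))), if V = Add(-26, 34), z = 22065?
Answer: Rational(50196989, 2786) ≈ 18018.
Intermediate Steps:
Function('H')(q) = 1
V = 8
Function('p')(k, F) = Mul(Add(-81, F), Add(8, k)) (Function('p')(k, F) = Mul(Add(k, 8), Add(F, -81)) = Mul(Add(8, k), Add(-81, F)) = Mul(Add(-81, F), Add(8, k)))
Add(Mul(18016, Pow(Function('H')(65), -1)), Mul(z, Pow(Function('p')(191, 151), -1))) = Add(Mul(18016, Pow(1, -1)), Mul(22065, Pow(Add(-648, Mul(-81, 191), Mul(8, 151), Mul(151, 191)), -1))) = Add(Mul(18016, 1), Mul(22065, Pow(Add(-648, -15471, 1208, 28841), -1))) = Add(18016, Mul(22065, Pow(13930, -1))) = Add(18016, Mul(22065, Rational(1, 13930))) = Add(18016, Rational(4413, 2786)) = Rational(50196989, 2786)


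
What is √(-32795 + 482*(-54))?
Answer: I*√58823 ≈ 242.53*I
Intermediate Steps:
√(-32795 + 482*(-54)) = √(-32795 - 26028) = √(-58823) = I*√58823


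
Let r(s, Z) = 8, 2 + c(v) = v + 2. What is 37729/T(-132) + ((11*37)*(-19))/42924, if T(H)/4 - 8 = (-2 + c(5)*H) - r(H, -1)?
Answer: -409989145/28415688 ≈ -14.428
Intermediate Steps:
c(v) = v (c(v) = -2 + (v + 2) = -2 + (2 + v) = v)
T(H) = -8 + 20*H (T(H) = 32 + 4*((-2 + 5*H) - 1*8) = 32 + 4*((-2 + 5*H) - 8) = 32 + 4*(-10 + 5*H) = 32 + (-40 + 20*H) = -8 + 20*H)
37729/T(-132) + ((11*37)*(-19))/42924 = 37729/(-8 + 20*(-132)) + ((11*37)*(-19))/42924 = 37729/(-8 - 2640) + (407*(-19))*(1/42924) = 37729/(-2648) - 7733*1/42924 = 37729*(-1/2648) - 7733/42924 = -37729/2648 - 7733/42924 = -409989145/28415688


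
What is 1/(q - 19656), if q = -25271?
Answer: -1/44927 ≈ -2.2258e-5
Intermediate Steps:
1/(q - 19656) = 1/(-25271 - 19656) = 1/(-44927) = -1/44927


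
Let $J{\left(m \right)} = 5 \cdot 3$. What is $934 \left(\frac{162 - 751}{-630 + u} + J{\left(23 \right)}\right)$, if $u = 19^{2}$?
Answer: $\frac{4318816}{269} \approx 16055.0$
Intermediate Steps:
$u = 361$
$J{\left(m \right)} = 15$
$934 \left(\frac{162 - 751}{-630 + u} + J{\left(23 \right)}\right) = 934 \left(\frac{162 - 751}{-630 + 361} + 15\right) = 934 \left(- \frac{589}{-269} + 15\right) = 934 \left(\left(-589\right) \left(- \frac{1}{269}\right) + 15\right) = 934 \left(\frac{589}{269} + 15\right) = 934 \cdot \frac{4624}{269} = \frac{4318816}{269}$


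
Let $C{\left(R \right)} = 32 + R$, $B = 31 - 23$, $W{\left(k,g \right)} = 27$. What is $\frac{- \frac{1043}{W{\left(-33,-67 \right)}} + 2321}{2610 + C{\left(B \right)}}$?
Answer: $\frac{30812}{35775} \approx 0.86127$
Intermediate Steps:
$B = 8$ ($B = 31 - 23 = 8$)
$\frac{- \frac{1043}{W{\left(-33,-67 \right)}} + 2321}{2610 + C{\left(B \right)}} = \frac{- \frac{1043}{27} + 2321}{2610 + \left(32 + 8\right)} = \frac{\left(-1043\right) \frac{1}{27} + 2321}{2610 + 40} = \frac{- \frac{1043}{27} + 2321}{2650} = \frac{61624}{27} \cdot \frac{1}{2650} = \frac{30812}{35775}$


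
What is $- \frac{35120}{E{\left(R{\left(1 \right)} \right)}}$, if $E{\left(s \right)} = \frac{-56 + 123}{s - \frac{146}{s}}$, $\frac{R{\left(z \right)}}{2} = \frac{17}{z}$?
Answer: $- \frac{17735600}{1139} \approx -15571.0$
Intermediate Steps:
$R{\left(z \right)} = \frac{34}{z}$ ($R{\left(z \right)} = 2 \frac{17}{z} = \frac{34}{z}$)
$E{\left(s \right)} = \frac{67}{s - \frac{146}{s}}$
$- \frac{35120}{E{\left(R{\left(1 \right)} \right)}} = - \frac{35120}{67 \cdot \frac{34}{1} \frac{1}{-146 + \left(\frac{34}{1}\right)^{2}}} = - \frac{35120}{67 \cdot 34 \cdot 1 \frac{1}{-146 + \left(34 \cdot 1\right)^{2}}} = - \frac{35120}{67 \cdot 34 \frac{1}{-146 + 34^{2}}} = - \frac{35120}{67 \cdot 34 \frac{1}{-146 + 1156}} = - \frac{35120}{67 \cdot 34 \cdot \frac{1}{1010}} = - \frac{35120}{\frac{1139}{505}} = \left(-35120\right) \frac{505}{1139} = - \frac{17735600}{1139}$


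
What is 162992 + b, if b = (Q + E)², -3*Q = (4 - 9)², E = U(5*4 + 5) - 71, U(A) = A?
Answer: 1493497/9 ≈ 1.6594e+5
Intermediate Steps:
E = -46 (E = (5*4 + 5) - 71 = (20 + 5) - 71 = 25 - 71 = -46)
Q = -25/3 (Q = -(4 - 9)²/3 = -⅓*(-5)² = -⅓*25 = -25/3 ≈ -8.3333)
b = 26569/9 (b = (-25/3 - 46)² = (-163/3)² = 26569/9 ≈ 2952.1)
162992 + b = 162992 + 26569/9 = 1493497/9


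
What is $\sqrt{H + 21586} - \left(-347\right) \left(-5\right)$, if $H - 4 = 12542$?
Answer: $-1735 + 2 \sqrt{8533} \approx -1550.3$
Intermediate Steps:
$H = 12546$ ($H = 4 + 12542 = 12546$)
$\sqrt{H + 21586} - \left(-347\right) \left(-5\right) = \sqrt{12546 + 21586} - \left(-347\right) \left(-5\right) = \sqrt{34132} - 1735 = 2 \sqrt{8533} - 1735 = -1735 + 2 \sqrt{8533}$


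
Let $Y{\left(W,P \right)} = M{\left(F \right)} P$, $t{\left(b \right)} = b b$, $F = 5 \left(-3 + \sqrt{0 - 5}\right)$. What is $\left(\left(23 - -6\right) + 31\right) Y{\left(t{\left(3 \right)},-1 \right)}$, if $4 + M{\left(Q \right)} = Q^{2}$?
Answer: $-5760 + 9000 i \sqrt{5} \approx -5760.0 + 20125.0 i$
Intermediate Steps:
$F = -15 + 5 i \sqrt{5}$ ($F = 5 \left(-3 + \sqrt{-5}\right) = 5 \left(-3 + i \sqrt{5}\right) = -15 + 5 i \sqrt{5} \approx -15.0 + 11.18 i$)
$t{\left(b \right)} = b^{2}$
$M{\left(Q \right)} = -4 + Q^{2}$
$Y{\left(W,P \right)} = P \left(-4 + \left(-15 + 5 i \sqrt{5}\right)^{2}\right)$ ($Y{\left(W,P \right)} = \left(-4 + \left(-15 + 5 i \sqrt{5}\right)^{2}\right) P = P \left(-4 + \left(-15 + 5 i \sqrt{5}\right)^{2}\right)$)
$\left(\left(23 - -6\right) + 31\right) Y{\left(t{\left(3 \right)},-1 \right)} = \left(\left(23 - -6\right) + 31\right) 6 \left(-1\right) \left(16 - 25 i \sqrt{5}\right) = \left(\left(23 + 6\right) + 31\right) \left(-96 + 150 i \sqrt{5}\right) = \left(29 + 31\right) \left(-96 + 150 i \sqrt{5}\right) = 60 \left(-96 + 150 i \sqrt{5}\right) = -5760 + 9000 i \sqrt{5}$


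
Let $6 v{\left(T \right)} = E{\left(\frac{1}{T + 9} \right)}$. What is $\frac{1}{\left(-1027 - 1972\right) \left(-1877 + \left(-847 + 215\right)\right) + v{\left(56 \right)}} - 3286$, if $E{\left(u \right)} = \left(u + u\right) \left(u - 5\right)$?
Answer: $- \frac{104465141765737}{31790974367} \approx -3286.0$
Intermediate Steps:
$E{\left(u \right)} = 2 u \left(-5 + u\right)$
$v{\left(T \right)} = \frac{-5 + \frac{1}{9 + T}}{3 \left(9 + T\right)}$ ($v{\left(T \right)} = \frac{2 \frac{1}{T + 9} \left(-5 + \frac{1}{T + 9}\right)}{6} = \frac{2 \frac{1}{9 + T} \left(-5 + \frac{1}{9 + T}\right)}{6} = \frac{-5 + \frac{1}{9 + T}}{3 \left(9 + T\right)}$)
$\frac{1}{\left(-1027 - 1972\right) \left(-1877 + \left(-847 + 215\right)\right) + v{\left(56 \right)}} - 3286 = \frac{1}{\left(-1027 - 1972\right) \left(-1877 + \left(-847 + 215\right)\right) + \frac{-44 - 280}{3 \left(9 + 56\right)^{2}}} - 3286 = \frac{1}{- 2999 \left(-1877 - 632\right) + \frac{-44 - 280}{3 \cdot 4225}} - 3286 = \frac{1}{\left(-2999\right) \left(-2509\right) + \frac{1}{3} \cdot \frac{1}{4225} \left(-324\right)} - 3286 = \frac{1}{7524491 - \frac{108}{4225}} - 3286 = \frac{1}{\frac{31790974367}{4225}} - 3286 = \frac{4225}{31790974367} - 3286 = - \frac{104465141765737}{31790974367}$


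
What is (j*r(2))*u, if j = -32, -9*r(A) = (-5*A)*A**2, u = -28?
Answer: 35840/9 ≈ 3982.2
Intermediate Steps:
r(A) = 5*A**3/9 (r(A) = -(-5*A)*A**2/9 = -(-5)*A**3/9 = 5*A**3/9)
(j*r(2))*u = -160*2**3/9*(-28) = -160*8/9*(-28) = -32*40/9*(-28) = -1280/9*(-28) = 35840/9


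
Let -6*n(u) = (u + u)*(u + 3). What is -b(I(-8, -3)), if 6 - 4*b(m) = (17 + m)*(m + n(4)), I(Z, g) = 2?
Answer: -109/3 ≈ -36.333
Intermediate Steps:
n(u) = -u*(3 + u)/3 (n(u) = -(u + u)*(u + 3)/6 = -2*u*(3 + u)/6 = -u*(3 + u)/3)
b(m) = 3/2 - (17 + m)*(-28/3 + m)/4 (b(m) = 3/2 - (17 + m)*(m - 1/3*4*(3 + 4))/4 = 3/2 - (17 + m)*(m - 1/3*4*7)/4 = 3/2 - (17 + m)*(m - 28/3)/4 = 3/2 - (17 + m)*(-28/3 + m)/4)
-b(I(-8, -3)) = -(247/6 - 23/12*2 - 1/4*2**2) = -(247/6 - 23/6 - 1/4*4) = -(247/6 - 23/6 - 1) = -1*109/3 = -109/3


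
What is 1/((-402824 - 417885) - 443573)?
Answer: -1/1264282 ≈ -7.9096e-7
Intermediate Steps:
1/((-402824 - 417885) - 443573) = 1/(-820709 - 443573) = 1/(-1264282) = -1/1264282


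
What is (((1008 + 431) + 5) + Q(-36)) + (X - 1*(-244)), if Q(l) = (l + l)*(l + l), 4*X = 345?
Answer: 27833/4 ≈ 6958.3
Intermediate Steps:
X = 345/4 (X = (¼)*345 = 345/4 ≈ 86.250)
Q(l) = 4*l² (Q(l) = (2*l)*(2*l) = 4*l²)
(((1008 + 431) + 5) + Q(-36)) + (X - 1*(-244)) = (((1008 + 431) + 5) + 4*(-36)²) + (345/4 - 1*(-244)) = ((1439 + 5) + 4*1296) + (345/4 + 244) = (1444 + 5184) + 1321/4 = 6628 + 1321/4 = 27833/4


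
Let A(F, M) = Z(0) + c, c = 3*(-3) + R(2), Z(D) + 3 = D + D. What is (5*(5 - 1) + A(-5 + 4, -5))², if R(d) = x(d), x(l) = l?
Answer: 100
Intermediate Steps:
R(d) = d
Z(D) = -3 + 2*D (Z(D) = -3 + (D + D) = -3 + 2*D)
c = -7 (c = 3*(-3) + 2 = -9 + 2 = -7)
A(F, M) = -10 (A(F, M) = (-3 + 2*0) - 7 = (-3 + 0) - 7 = -3 - 7 = -10)
(5*(5 - 1) + A(-5 + 4, -5))² = (5*(5 - 1) - 10)² = (5*4 - 10)² = (20 - 10)² = 10² = 100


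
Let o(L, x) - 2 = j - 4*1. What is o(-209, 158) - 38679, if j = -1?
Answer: -38682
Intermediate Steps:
o(L, x) = -3 (o(L, x) = 2 + (-1 - 4*1) = 2 + (-1 - 4) = 2 - 5 = -3)
o(-209, 158) - 38679 = -3 - 38679 = -38682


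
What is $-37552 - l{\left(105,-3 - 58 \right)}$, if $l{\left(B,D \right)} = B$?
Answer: $-37657$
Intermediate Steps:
$-37552 - l{\left(105,-3 - 58 \right)} = -37552 - 105 = -37657$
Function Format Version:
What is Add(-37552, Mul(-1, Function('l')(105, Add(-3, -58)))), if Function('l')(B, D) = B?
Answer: -37657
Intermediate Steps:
Add(-37552, Mul(-1, Function('l')(105, Add(-3, -58)))) = Add(-37552, Mul(-1, 105)) = Add(-37552, -105) = -37657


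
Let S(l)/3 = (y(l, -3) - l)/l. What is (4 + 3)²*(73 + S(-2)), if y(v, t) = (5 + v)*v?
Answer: 3871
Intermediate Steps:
y(v, t) = v*(5 + v)
S(l) = 3*(-l + l*(5 + l))/l (S(l) = 3*((l*(5 + l) - l)/l) = 3*((-l + l*(5 + l))/l) = 3*(-l + l*(5 + l))/l)
(4 + 3)²*(73 + S(-2)) = (4 + 3)²*(73 + (12 + 3*(-2))) = 7²*(73 + (12 - 6)) = 49*(73 + 6) = 49*79 = 3871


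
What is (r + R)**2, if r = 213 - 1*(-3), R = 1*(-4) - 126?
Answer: 7396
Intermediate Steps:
R = -130 (R = -4 - 126 = -130)
r = 216 (r = 213 + 3 = 216)
(r + R)**2 = (216 - 130)**2 = 86**2 = 7396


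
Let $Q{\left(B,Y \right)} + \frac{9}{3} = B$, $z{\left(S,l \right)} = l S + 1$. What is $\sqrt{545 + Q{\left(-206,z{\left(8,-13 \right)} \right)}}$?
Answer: $4 \sqrt{21} \approx 18.33$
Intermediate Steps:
$z{\left(S,l \right)} = 1 + S l$ ($z{\left(S,l \right)} = S l + 1 = 1 + S l$)
$Q{\left(B,Y \right)} = -3 + B$
$\sqrt{545 + Q{\left(-206,z{\left(8,-13 \right)} \right)}} = \sqrt{545 - 209} = \sqrt{336} = 4 \sqrt{21}$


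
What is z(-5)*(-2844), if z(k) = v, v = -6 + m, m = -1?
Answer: 19908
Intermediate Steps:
v = -7 (v = -6 - 1 = -7)
z(k) = -7
z(-5)*(-2844) = -7*(-2844) = 19908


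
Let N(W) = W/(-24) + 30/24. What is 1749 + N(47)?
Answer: 41959/24 ≈ 1748.3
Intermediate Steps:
N(W) = 5/4 - W/24 (N(W) = W*(-1/24) + 30*(1/24) = -W/24 + 5/4 = 5/4 - W/24)
1749 + N(47) = 1749 + (5/4 - 1/24*47) = 1749 + (5/4 - 47/24) = 1749 - 17/24 = 41959/24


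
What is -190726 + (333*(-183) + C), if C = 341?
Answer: -251324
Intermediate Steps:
-190726 + (333*(-183) + C) = -190726 + (333*(-183) + 341) = -190726 + (-60939 + 341) = -190726 - 60598 = -251324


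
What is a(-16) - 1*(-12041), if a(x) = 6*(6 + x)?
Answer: 11981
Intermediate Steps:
a(x) = 36 + 6*x
a(-16) - 1*(-12041) = (36 + 6*(-16)) - 1*(-12041) = (36 - 96) + 12041 = -60 + 12041 = 11981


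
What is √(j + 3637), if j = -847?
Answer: 3*√310 ≈ 52.820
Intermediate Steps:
√(j + 3637) = √(-847 + 3637) = √2790 = 3*√310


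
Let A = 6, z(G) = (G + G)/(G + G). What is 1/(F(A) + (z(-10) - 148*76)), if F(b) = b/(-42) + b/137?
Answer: -959/10785968 ≈ -8.8912e-5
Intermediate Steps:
z(G) = 1 (z(G) = (2*G)/((2*G)) = (2*G)*(1/(2*G)) = 1)
F(b) = -95*b/5754 (F(b) = b*(-1/42) + b*(1/137) = -b/42 + b/137 = -95*b/5754)
1/(F(A) + (z(-10) - 148*76)) = 1/(-95/5754*6 + (1 - 148*76)) = 1/(-95/959 + (1 - 11248)) = 1/(-95/959 - 11247) = 1/(-10785968/959) = -959/10785968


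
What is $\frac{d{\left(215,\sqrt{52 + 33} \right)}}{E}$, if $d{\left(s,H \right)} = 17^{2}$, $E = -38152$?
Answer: $- \frac{289}{38152} \approx -0.007575$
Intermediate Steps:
$d{\left(s,H \right)} = 289$
$\frac{d{\left(215,\sqrt{52 + 33} \right)}}{E} = \frac{289}{-38152} = 289 \left(- \frac{1}{38152}\right) = - \frac{289}{38152}$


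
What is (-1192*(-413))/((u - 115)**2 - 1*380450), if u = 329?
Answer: -1652/1123 ≈ -1.4711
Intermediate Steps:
(-1192*(-413))/((u - 115)**2 - 1*380450) = (-1192*(-413))/((329 - 115)**2 - 1*380450) = 492296/(214**2 - 380450) = 492296/(45796 - 380450) = 492296/(-334654) = 492296*(-1/334654) = -1652/1123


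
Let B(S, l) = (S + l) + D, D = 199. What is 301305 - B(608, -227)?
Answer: 300725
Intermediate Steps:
B(S, l) = 199 + S + l (B(S, l) = (S + l) + 199 = 199 + S + l)
301305 - B(608, -227) = 301305 - (199 + 608 - 227) = 301305 - 1*580 = 301305 - 580 = 300725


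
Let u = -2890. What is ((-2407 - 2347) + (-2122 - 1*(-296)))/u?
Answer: 658/289 ≈ 2.2768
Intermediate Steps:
((-2407 - 2347) + (-2122 - 1*(-296)))/u = ((-2407 - 2347) + (-2122 - 1*(-296)))/(-2890) = (-4754 + (-2122 + 296))*(-1/2890) = (-4754 - 1826)*(-1/2890) = -6580*(-1/2890) = 658/289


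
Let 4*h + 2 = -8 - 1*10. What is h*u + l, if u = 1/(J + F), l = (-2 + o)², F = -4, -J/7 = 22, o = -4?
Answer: 5693/158 ≈ 36.032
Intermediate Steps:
J = -154 (J = -7*22 = -154)
l = 36 (l = (-2 - 4)² = (-6)² = 36)
h = -5 (h = -½ + (-8 - 1*10)/4 = -½ + (-8 - 10)/4 = -½ + (¼)*(-18) = -½ - 9/2 = -5)
u = -1/158 (u = 1/(-154 - 4) = 1/(-158) = -1/158 ≈ -0.0063291)
h*u + l = -5*(-1/158) + 36 = 5/158 + 36 = 5693/158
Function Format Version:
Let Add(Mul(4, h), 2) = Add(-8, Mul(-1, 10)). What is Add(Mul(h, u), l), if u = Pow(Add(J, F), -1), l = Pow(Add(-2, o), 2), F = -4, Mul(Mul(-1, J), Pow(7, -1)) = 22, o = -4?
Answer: Rational(5693, 158) ≈ 36.032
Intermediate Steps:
J = -154 (J = Mul(-7, 22) = -154)
l = 36 (l = Pow(Add(-2, -4), 2) = Pow(-6, 2) = 36)
h = -5 (h = Add(Rational(-1, 2), Mul(Rational(1, 4), Add(-8, Mul(-1, 10)))) = Add(Rational(-1, 2), Mul(Rational(1, 4), Add(-8, -10))) = Add(Rational(-1, 2), Mul(Rational(1, 4), -18)) = Add(Rational(-1, 2), Rational(-9, 2)) = -5)
u = Rational(-1, 158) (u = Pow(Add(-154, -4), -1) = Pow(-158, -1) = Rational(-1, 158) ≈ -0.0063291)
Add(Mul(h, u), l) = Add(Mul(-5, Rational(-1, 158)), 36) = Add(Rational(5, 158), 36) = Rational(5693, 158)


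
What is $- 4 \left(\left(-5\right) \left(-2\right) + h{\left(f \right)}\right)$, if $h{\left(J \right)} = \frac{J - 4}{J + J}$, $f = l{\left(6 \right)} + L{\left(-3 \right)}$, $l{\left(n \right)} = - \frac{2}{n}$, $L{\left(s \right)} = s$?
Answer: $- \frac{222}{5} \approx -44.4$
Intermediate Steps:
$f = - \frac{10}{3}$ ($f = - \frac{2}{6} - 3 = \left(-2\right) \frac{1}{6} - 3 = - \frac{1}{3} - 3 = - \frac{10}{3} \approx -3.3333$)
$h{\left(J \right)} = \frac{-4 + J}{2 J}$
$- 4 \left(\left(-5\right) \left(-2\right) + h{\left(f \right)}\right) = - 4 \left(\left(-5\right) \left(-2\right) + \frac{-4 - \frac{10}{3}}{2 \left(- \frac{10}{3}\right)}\right) = - 4 \left(10 + \frac{1}{2} \left(- \frac{3}{10}\right) \left(- \frac{22}{3}\right)\right) = - 4 \left(10 + \frac{11}{10}\right) = \left(-4\right) \frac{111}{10} = - \frac{222}{5}$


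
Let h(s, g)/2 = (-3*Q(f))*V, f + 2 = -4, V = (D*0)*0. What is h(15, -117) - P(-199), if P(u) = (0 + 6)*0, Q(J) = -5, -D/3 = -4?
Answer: 0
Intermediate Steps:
D = 12 (D = -3*(-4) = 12)
V = 0 (V = (12*0)*0 = 0*0 = 0)
f = -6 (f = -2 - 4 = -6)
h(s, g) = 0 (h(s, g) = 2*(-3*(-5)*0) = 2*(15*0) = 2*0 = 0)
P(u) = 0 (P(u) = 6*0 = 0)
h(15, -117) - P(-199) = 0 - 1*0 = 0 + 0 = 0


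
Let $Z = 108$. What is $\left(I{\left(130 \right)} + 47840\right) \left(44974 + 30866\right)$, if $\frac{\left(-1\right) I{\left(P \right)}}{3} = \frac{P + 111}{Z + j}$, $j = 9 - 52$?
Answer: $\frac{47155446336}{13} \approx 3.6273 \cdot 10^{9}$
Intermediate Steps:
$j = -43$ ($j = 9 - 52 = -43$)
$I{\left(P \right)} = - \frac{333}{65} - \frac{3 P}{65}$ ($I{\left(P \right)} = - 3 \frac{P + 111}{108 - 43} = - 3 \frac{111 + P}{65} = - 3 \left(111 + P\right) \frac{1}{65} = - 3 \left(\frac{111}{65} + \frac{P}{65}\right) = - \frac{333}{65} - \frac{3 P}{65}$)
$\left(I{\left(130 \right)} + 47840\right) \left(44974 + 30866\right) = \left(\left(- \frac{333}{65} - 6\right) + 47840\right) \left(44974 + 30866\right) = \left(\left(- \frac{333}{65} - 6\right) + 47840\right) 75840 = \left(- \frac{723}{65} + 47840\right) 75840 = \frac{3108877}{65} \cdot 75840 = \frac{47155446336}{13}$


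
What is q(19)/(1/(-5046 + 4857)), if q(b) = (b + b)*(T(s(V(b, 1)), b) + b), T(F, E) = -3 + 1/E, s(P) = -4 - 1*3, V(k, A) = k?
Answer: -115290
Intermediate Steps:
s(P) = -7 (s(P) = -4 - 3 = -7)
q(b) = 2*b*(-3 + b + 1/b) (q(b) = (b + b)*((-3 + 1/b) + b) = (2*b)*(-3 + b + 1/b) = 2*b*(-3 + b + 1/b))
q(19)/(1/(-5046 + 4857)) = (2 + 2*19*(-3 + 19))/(1/(-5046 + 4857)) = (2 + 2*19*16)/(1/(-189)) = (2 + 608)/(-1/189) = 610*(-189) = -115290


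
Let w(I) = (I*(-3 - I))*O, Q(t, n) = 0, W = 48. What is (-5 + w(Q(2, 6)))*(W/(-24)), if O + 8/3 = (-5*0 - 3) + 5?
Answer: 10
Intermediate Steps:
O = -⅔ (O = -8/3 + ((-5*0 - 3) + 5) = -8/3 + ((0 - 3) + 5) = -8/3 + (-3 + 5) = -8/3 + 2 = -⅔ ≈ -0.66667)
w(I) = -2*I*(-3 - I)/3 (w(I) = (I*(-3 - I))*(-⅔) = -2*I*(-3 - I)/3)
(-5 + w(Q(2, 6)))*(W/(-24)) = (-5 + (⅔)*0*(3 + 0))*(48/(-24)) = (-5 + (⅔)*0*3)*(48*(-1/24)) = (-5 + 0)*(-2) = -5*(-2) = 10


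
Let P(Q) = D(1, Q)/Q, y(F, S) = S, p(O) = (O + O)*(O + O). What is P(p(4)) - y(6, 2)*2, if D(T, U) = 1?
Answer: -255/64 ≈ -3.9844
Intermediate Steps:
p(O) = 4*O**2 (p(O) = (2*O)*(2*O) = 4*O**2)
P(Q) = 1/Q
P(p(4)) - y(6, 2)*2 = 1/(4*4**2) - 2*2 = 1/(4*16) - 1*4 = 1/64 - 4 = -255/64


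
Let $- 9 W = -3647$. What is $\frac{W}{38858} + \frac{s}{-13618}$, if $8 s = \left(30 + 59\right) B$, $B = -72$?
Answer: $\frac{82448042}{1190628549} \approx 0.069247$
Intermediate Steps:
$W = \frac{3647}{9}$ ($W = \left(- \frac{1}{9}\right) \left(-3647\right) = \frac{3647}{9} \approx 405.22$)
$s = -801$ ($s = \frac{\left(30 + 59\right) \left(-72\right)}{8} = \frac{89 \left(-72\right)}{8} = \frac{1}{8} \left(-6408\right) = -801$)
$\frac{W}{38858} + \frac{s}{-13618} = \frac{3647}{9 \cdot 38858} - \frac{801}{-13618} = \frac{3647}{9} \cdot \frac{1}{38858} - - \frac{801}{13618} = \frac{3647}{349722} + \frac{801}{13618} = \frac{82448042}{1190628549}$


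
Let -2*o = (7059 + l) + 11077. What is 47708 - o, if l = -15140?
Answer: 49206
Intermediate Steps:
o = -1498 (o = -((7059 - 15140) + 11077)/2 = -(-8081 + 11077)/2 = -½*2996 = -1498)
47708 - o = 47708 - 1*(-1498) = 47708 + 1498 = 49206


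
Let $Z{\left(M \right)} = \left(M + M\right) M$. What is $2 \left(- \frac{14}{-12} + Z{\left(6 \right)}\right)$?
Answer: $\frac{439}{3} \approx 146.33$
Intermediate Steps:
$Z{\left(M \right)} = 2 M^{2}$ ($Z{\left(M \right)} = 2 M M = 2 M^{2}$)
$2 \left(- \frac{14}{-12} + Z{\left(6 \right)}\right) = 2 \left(- \frac{14}{-12} + 2 \cdot 6^{2}\right) = 2 \left(\left(-14\right) \left(- \frac{1}{12}\right) + 2 \cdot 36\right) = 2 \left(\frac{7}{6} + 72\right) = 2 \cdot \frac{439}{6} = \frac{439}{3}$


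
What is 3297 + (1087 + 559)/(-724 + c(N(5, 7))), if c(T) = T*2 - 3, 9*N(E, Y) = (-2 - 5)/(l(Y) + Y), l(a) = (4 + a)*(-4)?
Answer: 797579751/242077 ≈ 3294.7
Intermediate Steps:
l(a) = -16 - 4*a
N(E, Y) = -7/(9*(-16 - 3*Y)) (N(E, Y) = ((-2 - 5)/((-16 - 4*Y) + Y))/9 = (-7/(-16 - 3*Y))/9 = -7/(9*(-16 - 3*Y)))
c(T) = -3 + 2*T (c(T) = 2*T - 3 = -3 + 2*T)
3297 + (1087 + 559)/(-724 + c(N(5, 7))) = 3297 + (1087 + 559)/(-724 + (-3 + 2*(7/(9*(16 + 3*7))))) = 3297 + 1646/(-724 + (-3 + 2*(7/(9*(16 + 21))))) = 3297 + 1646/(-724 + (-3 + 2*((7/9)/37))) = 3297 + 1646/(-724 + (-3 + 2*((7/9)*(1/37)))) = 3297 + 1646/(-724 + (-3 + 2*(7/333))) = 3297 + 1646/(-724 + (-3 + 14/333)) = 3297 + 1646/(-724 - 985/333) = 3297 + 1646/(-242077/333) = 3297 + 1646*(-333/242077) = 3297 - 548118/242077 = 797579751/242077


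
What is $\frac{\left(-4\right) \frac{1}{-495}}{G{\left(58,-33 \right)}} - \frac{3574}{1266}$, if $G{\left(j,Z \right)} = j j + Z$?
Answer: $- \frac{982161161}{347906295} \approx -2.8231$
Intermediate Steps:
$G{\left(j,Z \right)} = Z + j^{2}$ ($G{\left(j,Z \right)} = j^{2} + Z = Z + j^{2}$)
$\frac{\left(-4\right) \frac{1}{-495}}{G{\left(58,-33 \right)}} - \frac{3574}{1266} = \frac{\left(-4\right) \frac{1}{-495}}{-33 + 58^{2}} - \frac{3574}{1266} = \frac{\left(-4\right) \left(- \frac{1}{495}\right)}{-33 + 3364} - \frac{1787}{633} = \frac{4}{495 \cdot 3331} - \frac{1787}{633} = \frac{4}{495} \cdot \frac{1}{3331} - \frac{1787}{633} = \frac{4}{1648845} - \frac{1787}{633} = - \frac{982161161}{347906295}$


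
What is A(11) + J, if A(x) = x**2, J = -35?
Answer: 86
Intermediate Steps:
A(11) + J = 11**2 - 35 = 121 - 35 = 86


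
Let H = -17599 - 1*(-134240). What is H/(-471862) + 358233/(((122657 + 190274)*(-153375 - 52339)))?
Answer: -1877212583030335/7593945039685177 ≈ -0.24720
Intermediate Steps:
H = 116641 (H = -17599 + 134240 = 116641)
H/(-471862) + 358233/(((122657 + 190274)*(-153375 - 52339))) = 116641/(-471862) + 358233/(((122657 + 190274)*(-153375 - 52339))) = 116641*(-1/471862) + 358233/((312931*(-205714))) = -116641/471862 + 358233/(-64374287734) = -116641/471862 + 358233*(-1/64374287734) = -116641/471862 - 358233/64374287734 = -1877212583030335/7593945039685177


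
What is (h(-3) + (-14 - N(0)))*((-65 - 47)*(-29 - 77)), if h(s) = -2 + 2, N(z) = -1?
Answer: -154336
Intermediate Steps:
h(s) = 0
(h(-3) + (-14 - N(0)))*((-65 - 47)*(-29 - 77)) = (0 + (-14 - 1*(-1)))*((-65 - 47)*(-29 - 77)) = (0 + (-14 + 1))*(-112*(-106)) = (0 - 13)*11872 = -13*11872 = -154336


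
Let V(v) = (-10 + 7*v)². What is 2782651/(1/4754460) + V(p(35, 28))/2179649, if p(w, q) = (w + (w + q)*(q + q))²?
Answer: 28844659481014557069/2179649 ≈ 1.3234e+13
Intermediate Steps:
p(w, q) = (w + 2*q*(q + w))² (p(w, q) = (w + (q + w)*(2*q))² = (w + 2*q*(q + w))²)
2782651/(1/4754460) + V(p(35, 28))/2179649 = 2782651/(1/4754460) + (-10 + 7*(35 + 2*28² + 2*28*35)²)²/2179649 = 2782651/(1/4754460) + (-10 + 7*(35 + 2*784 + 1960)²)²*(1/2179649) = 2782651*4754460 + (-10 + 7*(35 + 1568 + 1960)²)²*(1/2179649) = 13230002873460 + (-10 + 7*3563²)²*(1/2179649) = 13230002873460 + (-10 + 7*12694969)²*(1/2179649) = 13230002873460 + (-10 + 88864783)²*(1/2179649) = 13230002873460 + 88864773²*(1/2179649) = 13230002873460 + 7896947880341529*(1/2179649) = 13230002873460 + 7896947880341529/2179649 = 28844659481014557069/2179649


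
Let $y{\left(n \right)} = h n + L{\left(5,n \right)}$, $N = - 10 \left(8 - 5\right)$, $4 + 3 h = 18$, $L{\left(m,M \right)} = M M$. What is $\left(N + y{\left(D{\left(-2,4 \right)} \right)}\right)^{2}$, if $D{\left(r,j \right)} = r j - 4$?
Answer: $3364$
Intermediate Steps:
$L{\left(m,M \right)} = M^{2}$
$D{\left(r,j \right)} = -4 + j r$ ($D{\left(r,j \right)} = j r - 4 = -4 + j r$)
$h = \frac{14}{3}$ ($h = - \frac{4}{3} + \frac{1}{3} \cdot 18 = - \frac{4}{3} + 6 = \frac{14}{3} \approx 4.6667$)
$N = -30$ ($N = \left(-10\right) 3 = -30$)
$y{\left(n \right)} = n^{2} + \frac{14 n}{3}$ ($y{\left(n \right)} = \frac{14 n}{3} + n^{2} = n^{2} + \frac{14 n}{3}$)
$\left(N + y{\left(D{\left(-2,4 \right)} \right)}\right)^{2} = \left(-30 + \frac{\left(-4 + 4 \left(-2\right)\right) \left(14 + 3 \left(-4 + 4 \left(-2\right)\right)\right)}{3}\right)^{2} = \left(-30 + \frac{\left(-4 - 8\right) \left(14 + 3 \left(-4 - 8\right)\right)}{3}\right)^{2} = \left(-30 + \frac{1}{3} \left(-12\right) \left(14 + 3 \left(-12\right)\right)\right)^{2} = \left(-30 + \frac{1}{3} \left(-12\right) \left(14 - 36\right)\right)^{2} = \left(-30 + \frac{1}{3} \left(-12\right) \left(-22\right)\right)^{2} = \left(-30 + 88\right)^{2} = 58^{2} = 3364$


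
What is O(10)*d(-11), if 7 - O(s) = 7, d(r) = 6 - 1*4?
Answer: 0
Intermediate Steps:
d(r) = 2 (d(r) = 6 - 4 = 2)
O(s) = 0 (O(s) = 7 - 1*7 = 7 - 7 = 0)
O(10)*d(-11) = 0*2 = 0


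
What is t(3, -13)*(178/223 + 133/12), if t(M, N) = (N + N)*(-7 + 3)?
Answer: 826670/669 ≈ 1235.7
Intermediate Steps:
t(M, N) = -8*N (t(M, N) = (2*N)*(-4) = -8*N)
t(3, -13)*(178/223 + 133/12) = (-8*(-13))*(178/223 + 133/12) = 104*(178*(1/223) + 133*(1/12)) = 104*(178/223 + 133/12) = 104*(31795/2676) = 826670/669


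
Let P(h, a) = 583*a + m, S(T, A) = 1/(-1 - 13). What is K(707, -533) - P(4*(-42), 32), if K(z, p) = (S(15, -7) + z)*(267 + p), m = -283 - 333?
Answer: -206083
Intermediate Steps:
S(T, A) = -1/14 (S(T, A) = 1/(-14) = -1/14)
m = -616
P(h, a) = -616 + 583*a (P(h, a) = 583*a - 616 = -616 + 583*a)
K(z, p) = (267 + p)*(-1/14 + z) (K(z, p) = (-1/14 + z)*(267 + p) = (267 + p)*(-1/14 + z))
K(707, -533) - P(4*(-42), 32) = (-267/14 + 267*707 - 1/14*(-533) - 533*707) - (-616 + 583*32) = (-267/14 + 188769 + 533/14 - 376831) - (-616 + 18656) = -188043 - 1*18040 = -188043 - 18040 = -206083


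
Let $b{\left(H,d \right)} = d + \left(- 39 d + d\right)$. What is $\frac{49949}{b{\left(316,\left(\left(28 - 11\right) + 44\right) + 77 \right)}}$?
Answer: $- \frac{49949}{5106} \approx -9.7824$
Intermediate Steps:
$b{\left(H,d \right)} = - 37 d$ ($b{\left(H,d \right)} = d - 38 d = - 37 d$)
$\frac{49949}{b{\left(316,\left(\left(28 - 11\right) + 44\right) + 77 \right)}} = \frac{49949}{\left(-37\right) \left(\left(\left(28 - 11\right) + 44\right) + 77\right)} = \frac{49949}{\left(-37\right) \left(\left(17 + 44\right) + 77\right)} = \frac{49949}{\left(-37\right) \left(61 + 77\right)} = \frac{49949}{\left(-37\right) 138} = \frac{49949}{-5106} = 49949 \left(- \frac{1}{5106}\right) = - \frac{49949}{5106}$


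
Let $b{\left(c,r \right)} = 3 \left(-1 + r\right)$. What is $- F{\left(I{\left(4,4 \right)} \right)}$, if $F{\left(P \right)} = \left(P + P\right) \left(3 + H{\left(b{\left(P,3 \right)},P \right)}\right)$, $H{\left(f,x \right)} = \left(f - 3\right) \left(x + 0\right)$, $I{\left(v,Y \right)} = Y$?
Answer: $-120$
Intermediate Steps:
$b{\left(c,r \right)} = -3 + 3 r$
$H{\left(f,x \right)} = x \left(-3 + f\right)$ ($H{\left(f,x \right)} = \left(-3 + f\right) x = x \left(-3 + f\right)$)
$F{\left(P \right)} = 2 P \left(3 + 3 P\right)$ ($F{\left(P \right)} = \left(P + P\right) \left(3 + P \left(-3 + \left(-3 + 3 \cdot 3\right)\right)\right) = 2 P \left(3 + P \left(-3 + \left(-3 + 9\right)\right)\right) = 2 P \left(3 + P \left(-3 + 6\right)\right) = 2 P \left(3 + P 3\right) = 2 P \left(3 + 3 P\right)$)
$- F{\left(I{\left(4,4 \right)} \right)} = - 6 \cdot 4 \left(1 + 4\right) = - 6 \cdot 4 \cdot 5 = \left(-1\right) 120 = -120$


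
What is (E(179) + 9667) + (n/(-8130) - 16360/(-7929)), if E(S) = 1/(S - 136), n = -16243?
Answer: 8935756817887/923966370 ≈ 9671.1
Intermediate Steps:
E(S) = 1/(-136 + S)
(E(179) + 9667) + (n/(-8130) - 16360/(-7929)) = (1/(-136 + 179) + 9667) + (-16243/(-8130) - 16360/(-7929)) = (1/43 + 9667) + (-16243*(-1/8130) - 16360*(-1/7929)) = (1/43 + 9667) + (16243/8130 + 16360/7929) = 415682/43 + 87265849/21487590 = 8935756817887/923966370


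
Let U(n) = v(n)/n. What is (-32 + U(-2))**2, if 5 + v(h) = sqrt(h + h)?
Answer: 3477/4 + 59*I ≈ 869.25 + 59.0*I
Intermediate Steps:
v(h) = -5 + sqrt(2)*sqrt(h) (v(h) = -5 + sqrt(h + h) = -5 + sqrt(2*h) = -5 + sqrt(2)*sqrt(h))
U(n) = (-5 + sqrt(2)*sqrt(n))/n
(-32 + U(-2))**2 = (-32 + (-5 + sqrt(2)*sqrt(-2))/(-2))**2 = (-32 - (-5 + sqrt(2)*(I*sqrt(2)))/2)**2 = (-32 - (-5 + 2*I)/2)**2 = (-32 + (5/2 - I))**2 = (-59/2 - I)**2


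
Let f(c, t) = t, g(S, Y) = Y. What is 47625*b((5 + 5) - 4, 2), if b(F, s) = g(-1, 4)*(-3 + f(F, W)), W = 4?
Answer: 190500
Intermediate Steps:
b(F, s) = 4 (b(F, s) = 4*(-3 + 4) = 4*1 = 4)
47625*b((5 + 5) - 4, 2) = 47625*4 = 190500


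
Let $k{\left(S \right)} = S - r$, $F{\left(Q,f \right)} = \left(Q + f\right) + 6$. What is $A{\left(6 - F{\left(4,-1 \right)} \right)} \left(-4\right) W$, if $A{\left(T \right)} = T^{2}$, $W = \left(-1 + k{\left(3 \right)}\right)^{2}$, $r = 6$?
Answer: $-576$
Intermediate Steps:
$F{\left(Q,f \right)} = 6 + Q + f$
$k{\left(S \right)} = -6 + S$ ($k{\left(S \right)} = S - 6 = -6 + S$)
$W = 16$ ($W = \left(-1 + \left(-6 + 3\right)\right)^{2} = \left(-1 - 3\right)^{2} = \left(-4\right)^{2} = 16$)
$A{\left(6 - F{\left(4,-1 \right)} \right)} \left(-4\right) W = \left(6 - \left(6 + 4 - 1\right)\right)^{2} \left(-4\right) 16 = \left(6 - 9\right)^{2} \left(-4\right) 16 = \left(-3\right)^{2} \left(-4\right) 16 = 9 \left(-4\right) 16 = \left(-36\right) 16 = -576$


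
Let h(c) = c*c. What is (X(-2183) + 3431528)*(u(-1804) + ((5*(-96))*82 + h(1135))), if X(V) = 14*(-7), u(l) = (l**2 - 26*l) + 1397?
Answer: 15618435022260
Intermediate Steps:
u(l) = 1397 + l**2 - 26*l
X(V) = -98
h(c) = c**2
(X(-2183) + 3431528)*(u(-1804) + ((5*(-96))*82 + h(1135))) = (-98 + 3431528)*((1397 + (-1804)**2 - 26*(-1804)) + ((5*(-96))*82 + 1135**2)) = 3431430*((1397 + 3254416 + 46904) + (-480*82 + 1288225)) = 3431430*(3302717 + (-39360 + 1288225)) = 3431430*(3302717 + 1248865) = 3431430*4551582 = 15618435022260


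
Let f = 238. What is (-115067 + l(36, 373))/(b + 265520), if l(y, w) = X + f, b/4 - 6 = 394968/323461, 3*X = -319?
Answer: -55765646783/128842061484 ≈ -0.43282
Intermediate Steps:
X = -319/3 (X = (1/3)*(-319) = -319/3 ≈ -106.33)
b = 9342936/323461 (b = 24 + 4*(394968/323461) = 24 + 1579872/323461 = 9342936/323461 ≈ 28.884)
l(y, w) = 395/3 (l(y, w) = -319/3 + 238 = 395/3)
(-115067 + l(36, 373))/(b + 265520) = (-115067 + 395/3)/(9342936/323461 + 265520) = -344806/(3*85894707656/323461) = -344806/3*323461/85894707656 = -55765646783/128842061484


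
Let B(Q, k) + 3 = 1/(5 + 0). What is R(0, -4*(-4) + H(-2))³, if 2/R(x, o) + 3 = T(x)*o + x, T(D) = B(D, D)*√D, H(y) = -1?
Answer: -8/27 ≈ -0.29630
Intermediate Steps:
B(Q, k) = -14/5 (B(Q, k) = -3 + 1/(5 + 0) = -3 + 1/5 = -3 + ⅕ = -14/5)
T(D) = -14*√D/5
R(x, o) = 2/(-3 + x - 14*o*√x/5) (R(x, o) = 2/(-3 + ((-14*√x/5)*o + x)) = 2/(-3 + (-14*o*√x/5 + x)) = 2/(-3 + (x - 14*o*√x/5)) = 2/(-3 + x - 14*o*√x/5))
R(0, -4*(-4) + H(-2))³ = (10/(-15 + 5*0 - 14*(-4*(-4) - 1)*√0))³ = (10/(-15 + 0 - 14*(16 - 1)*0))³ = (10/(-15 + 0 - 14*15*0))³ = (10/(-15 + 0 + 0))³ = (10/(-15))³ = (10*(-1/15))³ = (-⅔)³ = -8/27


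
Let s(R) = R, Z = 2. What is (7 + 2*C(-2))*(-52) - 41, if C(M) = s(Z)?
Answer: -613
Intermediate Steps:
C(M) = 2
(7 + 2*C(-2))*(-52) - 41 = (7 + 2*2)*(-52) - 41 = (7 + 4)*(-52) - 41 = 11*(-52) - 41 = -572 - 41 = -613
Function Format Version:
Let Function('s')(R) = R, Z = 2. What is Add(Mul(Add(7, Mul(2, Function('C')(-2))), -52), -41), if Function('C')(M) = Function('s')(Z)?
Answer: -613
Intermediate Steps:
Function('C')(M) = 2
Add(Mul(Add(7, Mul(2, Function('C')(-2))), -52), -41) = Add(Mul(Add(7, Mul(2, 2)), -52), -41) = Add(Mul(Add(7, 4), -52), -41) = Add(Mul(11, -52), -41) = Add(-572, -41) = -613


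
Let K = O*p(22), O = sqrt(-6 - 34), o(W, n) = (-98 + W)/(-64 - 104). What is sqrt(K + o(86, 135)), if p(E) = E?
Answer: sqrt(14 + 8624*I*sqrt(10))/14 ≈ 8.343 + 8.3387*I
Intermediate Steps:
o(W, n) = 7/12 - W/168 (o(W, n) = (-98 + W)/(-168) = (-98 + W)*(-1/168) = 7/12 - W/168)
O = 2*I*sqrt(10) (O = sqrt(-40) = 2*I*sqrt(10) ≈ 6.3246*I)
K = 44*I*sqrt(10) (K = (2*I*sqrt(10))*22 = 44*I*sqrt(10) ≈ 139.14*I)
sqrt(K + o(86, 135)) = sqrt(44*I*sqrt(10) + (7/12 - 1/168*86)) = sqrt(44*I*sqrt(10) + (7/12 - 43/84)) = sqrt(44*I*sqrt(10) + 1/14) = sqrt(1/14 + 44*I*sqrt(10))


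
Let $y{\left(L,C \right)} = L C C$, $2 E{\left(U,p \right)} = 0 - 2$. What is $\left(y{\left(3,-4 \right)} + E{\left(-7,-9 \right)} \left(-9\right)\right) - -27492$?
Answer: $27549$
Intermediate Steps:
$E{\left(U,p \right)} = -1$ ($E{\left(U,p \right)} = \frac{0 - 2}{2} = \frac{1}{2} \left(-2\right) = -1$)
$y{\left(L,C \right)} = L C^{2}$ ($y{\left(L,C \right)} = C L C = L C^{2}$)
$\left(y{\left(3,-4 \right)} + E{\left(-7,-9 \right)} \left(-9\right)\right) - -27492 = \left(3 \left(-4\right)^{2} - -9\right) - -27492 = \left(3 \cdot 16 + 9\right) + 27492 = \left(48 + 9\right) + 27492 = 57 + 27492 = 27549$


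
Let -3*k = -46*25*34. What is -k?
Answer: -39100/3 ≈ -13033.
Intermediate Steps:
k = 39100/3 (k = -(-46*25)*34/3 = -(-1150)*34/3 = -⅓*(-39100) = 39100/3 ≈ 13033.)
-k = -1*39100/3 = -39100/3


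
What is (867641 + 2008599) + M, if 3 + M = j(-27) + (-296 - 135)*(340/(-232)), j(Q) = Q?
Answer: 166856815/58 ≈ 2.8768e+6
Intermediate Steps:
M = 34895/58 (M = -3 + (-27 + (-296 - 135)*(340/(-232))) = -3 + (-27 - 146540*(-1)/232) = -3 + (-27 - 431*(-85/58)) = -3 + (-27 + 36635/58) = -3 + 35069/58 = 34895/58 ≈ 601.64)
(867641 + 2008599) + M = (867641 + 2008599) + 34895/58 = 2876240 + 34895/58 = 166856815/58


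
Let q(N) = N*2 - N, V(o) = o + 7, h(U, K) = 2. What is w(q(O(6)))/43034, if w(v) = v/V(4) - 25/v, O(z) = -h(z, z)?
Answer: 271/946748 ≈ 0.00028624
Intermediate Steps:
V(o) = 7 + o
O(z) = -2 (O(z) = -1*2 = -2)
q(N) = N (q(N) = 2*N - N = N)
w(v) = -25/v + v/11 (w(v) = v/(7 + 4) - 25/v = v/11 - 25/v = -25/v + v/11)
w(q(O(6)))/43034 = (-25/(-2) + (1/11)*(-2))/43034 = (-25*(-1/2) - 2/11)*(1/43034) = (25/2 - 2/11)*(1/43034) = (271/22)*(1/43034) = 271/946748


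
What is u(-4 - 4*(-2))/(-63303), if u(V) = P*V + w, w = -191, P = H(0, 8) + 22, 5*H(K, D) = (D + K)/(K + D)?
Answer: 511/316515 ≈ 0.0016145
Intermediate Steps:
H(K, D) = 1/5 (H(K, D) = ((D + K)/(K + D))/5 = ((D + K)/(D + K))/5 = (1/5)*1 = 1/5)
P = 111/5 (P = 1/5 + 22 = 111/5 ≈ 22.200)
u(V) = -191 + 111*V/5 (u(V) = 111*V/5 - 191 = -191 + 111*V/5)
u(-4 - 4*(-2))/(-63303) = (-191 + 111*(-4 - 4*(-2))/5)/(-63303) = (-191 + 111*(-4 + 8)/5)*(-1/63303) = (-191 + (111/5)*4)*(-1/63303) = (-191 + 444/5)*(-1/63303) = -511/5*(-1/63303) = 511/316515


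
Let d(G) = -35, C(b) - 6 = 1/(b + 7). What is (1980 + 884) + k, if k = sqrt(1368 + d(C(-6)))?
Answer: 2864 + sqrt(1333) ≈ 2900.5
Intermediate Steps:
C(b) = 6 + 1/(7 + b) (C(b) = 6 + 1/(b + 7) = 6 + 1/(7 + b))
k = sqrt(1333) (k = sqrt(1368 - 35) = sqrt(1333) ≈ 36.510)
(1980 + 884) + k = (1980 + 884) + sqrt(1333) = 2864 + sqrt(1333)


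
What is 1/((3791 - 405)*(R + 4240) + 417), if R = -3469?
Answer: 1/2611023 ≈ 3.8299e-7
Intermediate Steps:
1/((3791 - 405)*(R + 4240) + 417) = 1/((3791 - 405)*(-3469 + 4240) + 417) = 1/(3386*771 + 417) = 1/(2610606 + 417) = 1/2611023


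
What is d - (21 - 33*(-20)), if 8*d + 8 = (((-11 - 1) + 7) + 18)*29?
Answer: -5079/8 ≈ -634.88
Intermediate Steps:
d = 369/8 (d = -1 + ((((-11 - 1) + 7) + 18)*29)/8 = -1 + (((-12 + 7) + 18)*29)/8 = -1 + ((-5 + 18)*29)/8 = -1 + (13*29)/8 = -1 + (⅛)*377 = -1 + 377/8 = 369/8 ≈ 46.125)
d - (21 - 33*(-20)) = 369/8 - (21 - 33*(-20)) = 369/8 - (21 + 660) = 369/8 - 1*681 = 369/8 - 681 = -5079/8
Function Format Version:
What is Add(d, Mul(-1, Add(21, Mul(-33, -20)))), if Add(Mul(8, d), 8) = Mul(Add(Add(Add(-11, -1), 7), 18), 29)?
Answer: Rational(-5079, 8) ≈ -634.88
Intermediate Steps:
d = Rational(369, 8) (d = Add(-1, Mul(Rational(1, 8), Mul(Add(Add(Add(-11, -1), 7), 18), 29))) = Add(-1, Mul(Rational(1, 8), Mul(Add(Add(-12, 7), 18), 29))) = Add(-1, Mul(Rational(1, 8), Mul(Add(-5, 18), 29))) = Add(-1, Mul(Rational(1, 8), Mul(13, 29))) = Add(-1, Mul(Rational(1, 8), 377)) = Add(-1, Rational(377, 8)) = Rational(369, 8) ≈ 46.125)
Add(d, Mul(-1, Add(21, Mul(-33, -20)))) = Add(Rational(369, 8), Mul(-1, Add(21, Mul(-33, -20)))) = Add(Rational(369, 8), Mul(-1, Add(21, 660))) = Add(Rational(369, 8), Mul(-1, 681)) = Add(Rational(369, 8), -681) = Rational(-5079, 8)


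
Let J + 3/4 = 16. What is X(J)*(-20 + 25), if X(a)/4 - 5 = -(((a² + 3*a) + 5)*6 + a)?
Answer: -68405/2 ≈ -34203.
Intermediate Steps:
J = 61/4 (J = -¾ + 16 = 61/4 ≈ 15.250)
X(a) = -100 - 76*a - 24*a² (X(a) = 20 + 4*(-(((a² + 3*a) + 5)*6 + a)) = 20 + 4*(-((5 + a² + 3*a)*6 + a)) = 20 + 4*(-((30 + 6*a² + 18*a) + a)) = 20 + 4*(-(30 + 6*a² + 19*a)) = 20 + 4*(-30 - 19*a - 6*a²) = 20 + (-120 - 76*a - 24*a²) = -100 - 76*a - 24*a²)
X(J)*(-20 + 25) = (-100 - 76*61/4 - 24*(61/4)²)*(-20 + 25) = (-100 - 1159 - 24*3721/16)*5 = (-100 - 1159 - 11163/2)*5 = -13681/2*5 = -68405/2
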